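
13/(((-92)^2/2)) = 13/4232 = 0.00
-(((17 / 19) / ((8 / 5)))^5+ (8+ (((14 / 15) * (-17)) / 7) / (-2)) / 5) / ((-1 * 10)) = 11448522232759 / 60852609024000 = 0.19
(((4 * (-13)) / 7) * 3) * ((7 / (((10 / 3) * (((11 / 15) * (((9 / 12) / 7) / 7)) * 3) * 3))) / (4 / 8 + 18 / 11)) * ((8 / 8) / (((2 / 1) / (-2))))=10192 / 47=216.85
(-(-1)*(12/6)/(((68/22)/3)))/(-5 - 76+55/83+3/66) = -20086/830807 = -0.02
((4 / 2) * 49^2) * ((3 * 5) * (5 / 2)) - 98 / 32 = 2881151 / 16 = 180071.94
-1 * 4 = -4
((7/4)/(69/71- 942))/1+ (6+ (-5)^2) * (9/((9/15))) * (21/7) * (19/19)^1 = 372816043/267252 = 1395.00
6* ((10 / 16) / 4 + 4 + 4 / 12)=431 / 16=26.94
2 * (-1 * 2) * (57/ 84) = -19/ 7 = -2.71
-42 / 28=-3 / 2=-1.50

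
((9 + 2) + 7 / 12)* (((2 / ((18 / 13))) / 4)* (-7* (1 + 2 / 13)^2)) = -24325 / 624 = -38.98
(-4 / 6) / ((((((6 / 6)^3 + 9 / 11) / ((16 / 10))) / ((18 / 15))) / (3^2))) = -792 / 125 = -6.34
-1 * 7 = -7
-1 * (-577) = 577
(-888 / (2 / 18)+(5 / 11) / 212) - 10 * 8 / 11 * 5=-18722139 / 2332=-8028.36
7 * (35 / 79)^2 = 8575 / 6241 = 1.37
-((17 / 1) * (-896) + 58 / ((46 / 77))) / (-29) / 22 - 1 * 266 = -4251387 / 14674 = -289.72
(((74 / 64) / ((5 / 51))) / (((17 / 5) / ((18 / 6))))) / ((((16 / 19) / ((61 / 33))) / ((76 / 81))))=814777 / 38016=21.43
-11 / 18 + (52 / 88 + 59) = 5839 / 99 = 58.98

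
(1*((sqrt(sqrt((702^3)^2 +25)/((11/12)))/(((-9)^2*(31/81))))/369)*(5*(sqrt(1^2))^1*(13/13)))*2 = 20*119680300997734489^(1/4)*sqrt(33)/125829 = 16.98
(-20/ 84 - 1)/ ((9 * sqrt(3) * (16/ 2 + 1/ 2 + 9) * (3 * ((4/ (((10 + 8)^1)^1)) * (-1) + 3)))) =-52 * sqrt(3)/ 165375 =-0.00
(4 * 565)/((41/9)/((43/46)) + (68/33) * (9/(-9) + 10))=4810410/49847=96.50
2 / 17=0.12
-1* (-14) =14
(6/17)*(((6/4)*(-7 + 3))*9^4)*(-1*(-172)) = -40625712/17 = -2389747.76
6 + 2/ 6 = 19/ 3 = 6.33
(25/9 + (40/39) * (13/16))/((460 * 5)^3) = 13/43801200000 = 0.00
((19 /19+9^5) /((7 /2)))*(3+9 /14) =3011550 /49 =61460.20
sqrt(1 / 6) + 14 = sqrt(6) / 6 + 14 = 14.41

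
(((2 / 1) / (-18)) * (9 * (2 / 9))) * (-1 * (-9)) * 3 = -6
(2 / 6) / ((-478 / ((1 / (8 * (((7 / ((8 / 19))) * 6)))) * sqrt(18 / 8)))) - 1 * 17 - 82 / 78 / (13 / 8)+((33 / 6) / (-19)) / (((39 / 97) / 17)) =-3853206925 / 128928072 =-29.89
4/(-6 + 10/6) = -0.92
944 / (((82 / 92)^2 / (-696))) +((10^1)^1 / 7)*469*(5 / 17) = -23628835978 / 28577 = -826848.02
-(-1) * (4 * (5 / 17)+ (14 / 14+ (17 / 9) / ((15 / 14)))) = 9041 / 2295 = 3.94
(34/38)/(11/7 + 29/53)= 6307/14934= 0.42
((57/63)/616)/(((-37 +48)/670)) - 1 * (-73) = 5200169/71148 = 73.09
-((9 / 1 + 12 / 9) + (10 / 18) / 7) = -656 / 63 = -10.41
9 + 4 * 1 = 13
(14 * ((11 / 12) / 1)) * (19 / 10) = 24.38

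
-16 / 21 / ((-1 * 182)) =8 / 1911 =0.00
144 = 144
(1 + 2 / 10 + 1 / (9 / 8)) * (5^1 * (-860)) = -80840 / 9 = -8982.22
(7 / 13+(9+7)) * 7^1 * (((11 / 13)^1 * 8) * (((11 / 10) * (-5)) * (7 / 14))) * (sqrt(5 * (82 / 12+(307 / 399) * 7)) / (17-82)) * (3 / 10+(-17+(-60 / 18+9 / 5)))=-19922287 * sqrt(794010) / 3756870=-4725.26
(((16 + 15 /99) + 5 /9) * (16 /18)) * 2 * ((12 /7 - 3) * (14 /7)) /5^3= -52928 /86625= -0.61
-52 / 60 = -13 / 15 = -0.87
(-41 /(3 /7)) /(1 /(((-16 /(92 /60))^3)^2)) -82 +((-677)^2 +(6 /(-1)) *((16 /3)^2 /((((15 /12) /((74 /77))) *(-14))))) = -147262989952887551581 /1196870162565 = -123040071.14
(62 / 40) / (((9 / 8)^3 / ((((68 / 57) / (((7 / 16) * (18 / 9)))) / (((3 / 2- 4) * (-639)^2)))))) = -4317184 / 2969218439775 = -0.00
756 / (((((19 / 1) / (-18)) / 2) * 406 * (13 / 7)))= -13608 / 7163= -1.90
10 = 10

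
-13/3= -4.33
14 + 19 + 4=37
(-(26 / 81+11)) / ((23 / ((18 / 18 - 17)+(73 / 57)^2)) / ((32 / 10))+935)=-136904432 / 11300879673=-0.01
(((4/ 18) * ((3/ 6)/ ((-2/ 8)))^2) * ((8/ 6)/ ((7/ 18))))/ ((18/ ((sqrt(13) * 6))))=64 * sqrt(13)/ 63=3.66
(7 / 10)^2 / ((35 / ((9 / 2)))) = 63 / 1000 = 0.06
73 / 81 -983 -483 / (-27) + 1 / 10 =-964.11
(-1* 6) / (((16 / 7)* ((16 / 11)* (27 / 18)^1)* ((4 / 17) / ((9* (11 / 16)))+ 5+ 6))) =-129591 / 1188928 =-0.11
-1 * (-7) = 7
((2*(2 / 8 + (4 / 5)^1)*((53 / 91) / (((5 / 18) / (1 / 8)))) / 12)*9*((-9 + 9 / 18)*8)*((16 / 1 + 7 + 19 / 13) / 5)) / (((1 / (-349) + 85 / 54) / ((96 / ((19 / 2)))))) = -10497052235232 / 11885115125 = -883.21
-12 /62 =-0.19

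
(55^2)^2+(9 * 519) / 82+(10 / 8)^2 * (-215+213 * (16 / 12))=6002918093 / 656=9150789.78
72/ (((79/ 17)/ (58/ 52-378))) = -5996988/ 1027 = -5839.33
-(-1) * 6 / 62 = 3 / 31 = 0.10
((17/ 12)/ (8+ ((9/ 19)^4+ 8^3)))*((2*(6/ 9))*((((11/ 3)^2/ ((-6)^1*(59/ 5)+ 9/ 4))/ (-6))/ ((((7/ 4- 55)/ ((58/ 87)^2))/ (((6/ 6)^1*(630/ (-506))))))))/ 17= 8027773600/ 110614219787890107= 0.00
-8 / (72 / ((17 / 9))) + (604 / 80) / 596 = -190409 / 965520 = -0.20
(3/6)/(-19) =-1/38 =-0.03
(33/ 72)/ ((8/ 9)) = 33/ 64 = 0.52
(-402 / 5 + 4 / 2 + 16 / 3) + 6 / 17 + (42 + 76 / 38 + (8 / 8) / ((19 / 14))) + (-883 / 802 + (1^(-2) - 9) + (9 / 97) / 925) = -2585385700453 / 69728707050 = -37.08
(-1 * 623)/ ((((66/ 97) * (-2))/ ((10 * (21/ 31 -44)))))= -198335.37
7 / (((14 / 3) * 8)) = 3 / 16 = 0.19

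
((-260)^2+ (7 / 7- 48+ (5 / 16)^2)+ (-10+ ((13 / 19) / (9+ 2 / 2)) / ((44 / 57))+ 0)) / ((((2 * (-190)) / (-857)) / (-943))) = -768558117121513 / 5350400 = -143644983.01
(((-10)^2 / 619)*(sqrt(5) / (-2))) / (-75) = 0.00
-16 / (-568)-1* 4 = -282 / 71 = -3.97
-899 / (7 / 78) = -70122 / 7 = -10017.43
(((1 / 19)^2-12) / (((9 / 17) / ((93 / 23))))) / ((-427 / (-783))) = -9765837 / 58121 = -168.03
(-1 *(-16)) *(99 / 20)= 396 / 5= 79.20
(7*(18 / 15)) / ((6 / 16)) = 112 / 5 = 22.40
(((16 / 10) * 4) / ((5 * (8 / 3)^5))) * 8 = 243 / 3200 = 0.08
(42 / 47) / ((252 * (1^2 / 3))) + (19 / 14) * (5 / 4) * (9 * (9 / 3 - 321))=-6389401 / 1316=-4855.17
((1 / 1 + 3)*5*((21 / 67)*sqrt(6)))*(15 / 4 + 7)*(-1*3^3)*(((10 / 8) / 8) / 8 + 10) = -312686325*sqrt(6) / 17152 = -44654.96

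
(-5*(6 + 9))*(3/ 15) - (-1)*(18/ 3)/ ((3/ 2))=-11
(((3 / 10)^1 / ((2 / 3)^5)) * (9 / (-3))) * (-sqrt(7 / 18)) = 729 * sqrt(14) / 640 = 4.26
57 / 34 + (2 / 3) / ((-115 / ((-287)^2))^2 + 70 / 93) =41372878983503 / 16147513960630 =2.56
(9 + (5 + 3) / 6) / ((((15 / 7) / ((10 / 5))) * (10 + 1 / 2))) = 124 / 135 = 0.92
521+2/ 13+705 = 15940/ 13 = 1226.15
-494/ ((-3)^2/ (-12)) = 1976/ 3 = 658.67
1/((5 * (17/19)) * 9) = 19/765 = 0.02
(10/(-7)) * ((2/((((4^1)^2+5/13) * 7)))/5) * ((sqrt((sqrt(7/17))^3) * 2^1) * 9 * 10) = -3120 * 17^(1/4) * 7^(3/4)/59143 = -0.46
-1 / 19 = -0.05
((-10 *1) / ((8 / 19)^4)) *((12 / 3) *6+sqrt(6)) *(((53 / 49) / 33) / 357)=-34535065 / 49260288 - 34535065 *sqrt(6) / 1182246912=-0.77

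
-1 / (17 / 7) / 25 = -7 / 425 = -0.02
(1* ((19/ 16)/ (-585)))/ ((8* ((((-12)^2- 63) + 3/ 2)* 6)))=-19/ 37065600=-0.00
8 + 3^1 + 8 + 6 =25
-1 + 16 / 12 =0.33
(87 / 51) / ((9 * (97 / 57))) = 551 / 4947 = 0.11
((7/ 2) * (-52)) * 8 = -1456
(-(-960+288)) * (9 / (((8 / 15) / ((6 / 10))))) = 6804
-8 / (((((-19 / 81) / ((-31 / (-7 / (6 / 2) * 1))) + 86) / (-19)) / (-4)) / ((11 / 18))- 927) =2798928 / 323678077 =0.01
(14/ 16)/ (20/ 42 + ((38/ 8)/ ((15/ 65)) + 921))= 147/ 158266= 0.00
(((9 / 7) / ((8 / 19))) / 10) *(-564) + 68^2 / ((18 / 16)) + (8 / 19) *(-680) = 87421339 / 23940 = 3651.69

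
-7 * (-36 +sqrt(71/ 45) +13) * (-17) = -2737 +119 * sqrt(355)/ 15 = -2587.52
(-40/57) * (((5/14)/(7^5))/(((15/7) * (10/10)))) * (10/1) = -200/2873997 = -0.00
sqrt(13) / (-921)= -sqrt(13) / 921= -0.00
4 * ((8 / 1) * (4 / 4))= 32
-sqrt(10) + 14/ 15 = 14/ 15 - sqrt(10) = -2.23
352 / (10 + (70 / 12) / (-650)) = 274560 / 7793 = 35.23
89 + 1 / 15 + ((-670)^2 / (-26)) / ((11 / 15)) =-50310202 / 2145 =-23454.64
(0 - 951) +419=-532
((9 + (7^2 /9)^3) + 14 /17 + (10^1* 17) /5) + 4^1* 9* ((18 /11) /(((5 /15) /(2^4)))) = 413446390 /136323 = 3032.84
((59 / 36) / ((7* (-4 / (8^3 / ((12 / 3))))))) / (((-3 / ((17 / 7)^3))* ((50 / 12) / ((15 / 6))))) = 2318936 / 108045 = 21.46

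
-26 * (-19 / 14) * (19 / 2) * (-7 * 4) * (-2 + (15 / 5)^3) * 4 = -938600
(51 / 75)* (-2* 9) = -306 / 25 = -12.24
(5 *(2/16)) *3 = 15/8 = 1.88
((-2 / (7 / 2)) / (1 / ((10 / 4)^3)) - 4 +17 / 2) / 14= -31 / 98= -0.32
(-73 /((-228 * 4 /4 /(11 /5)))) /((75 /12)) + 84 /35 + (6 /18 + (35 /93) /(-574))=17178267 /6037250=2.85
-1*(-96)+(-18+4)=82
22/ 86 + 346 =14889/ 43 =346.26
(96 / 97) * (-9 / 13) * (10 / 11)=-8640 / 13871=-0.62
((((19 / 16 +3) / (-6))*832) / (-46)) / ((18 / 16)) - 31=-12283 / 621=-19.78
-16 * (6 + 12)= -288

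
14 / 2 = 7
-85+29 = -56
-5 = -5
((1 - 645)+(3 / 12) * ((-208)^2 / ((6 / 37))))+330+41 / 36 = 2389889 / 36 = 66385.81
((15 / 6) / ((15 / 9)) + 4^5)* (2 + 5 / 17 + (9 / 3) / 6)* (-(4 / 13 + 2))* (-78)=8768025 / 17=515766.18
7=7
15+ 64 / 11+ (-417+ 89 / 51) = -221279 / 561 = -394.44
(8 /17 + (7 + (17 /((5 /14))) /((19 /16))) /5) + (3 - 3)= 79841 /8075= 9.89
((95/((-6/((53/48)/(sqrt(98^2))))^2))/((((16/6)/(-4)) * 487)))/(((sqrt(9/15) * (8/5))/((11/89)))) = -14677025 * sqrt(15)/552428501925888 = -0.00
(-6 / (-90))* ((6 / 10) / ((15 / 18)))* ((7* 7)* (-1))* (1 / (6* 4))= -0.10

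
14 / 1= 14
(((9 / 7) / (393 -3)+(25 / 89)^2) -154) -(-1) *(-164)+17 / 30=-3431252807 / 10812165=-317.35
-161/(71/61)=-9821/71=-138.32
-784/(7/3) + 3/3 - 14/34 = -5702/17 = -335.41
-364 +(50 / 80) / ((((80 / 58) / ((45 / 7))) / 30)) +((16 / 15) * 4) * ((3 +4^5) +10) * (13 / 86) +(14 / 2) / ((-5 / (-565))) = 170950643 / 144480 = 1183.21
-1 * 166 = -166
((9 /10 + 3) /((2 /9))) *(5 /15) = 117 /20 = 5.85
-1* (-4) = 4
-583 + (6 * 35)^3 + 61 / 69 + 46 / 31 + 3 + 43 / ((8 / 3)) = 158464623491 / 17112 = 9260438.49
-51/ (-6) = 17/ 2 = 8.50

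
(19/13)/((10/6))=57/65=0.88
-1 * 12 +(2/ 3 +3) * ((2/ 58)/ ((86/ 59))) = -89135/ 7482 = -11.91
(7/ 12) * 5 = 35/ 12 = 2.92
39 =39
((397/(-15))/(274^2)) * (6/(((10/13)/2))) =-5161/938450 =-0.01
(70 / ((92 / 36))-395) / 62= -8455 / 1426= -5.93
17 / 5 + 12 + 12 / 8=169 / 10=16.90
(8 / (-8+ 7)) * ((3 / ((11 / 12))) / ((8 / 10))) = -360 / 11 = -32.73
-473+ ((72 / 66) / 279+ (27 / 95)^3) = -414842192416 / 877094625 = -472.97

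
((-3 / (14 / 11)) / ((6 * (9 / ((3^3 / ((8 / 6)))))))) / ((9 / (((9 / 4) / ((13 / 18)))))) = -0.31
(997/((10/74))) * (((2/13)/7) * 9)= 664002/455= 1459.35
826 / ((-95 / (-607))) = 501382 / 95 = 5277.71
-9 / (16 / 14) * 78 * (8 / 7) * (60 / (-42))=7020 / 7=1002.86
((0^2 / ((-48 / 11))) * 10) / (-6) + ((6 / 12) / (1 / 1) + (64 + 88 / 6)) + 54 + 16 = 895 / 6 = 149.17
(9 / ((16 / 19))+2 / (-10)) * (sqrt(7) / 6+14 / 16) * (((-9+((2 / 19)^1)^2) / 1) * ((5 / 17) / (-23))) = 2722555 * sqrt(7) / 13550496+19057885 / 18067328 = 1.59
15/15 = 1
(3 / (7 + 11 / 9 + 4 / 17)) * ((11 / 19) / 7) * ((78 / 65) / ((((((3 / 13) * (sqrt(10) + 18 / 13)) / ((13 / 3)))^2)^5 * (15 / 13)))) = 2727527231269694296207444418985332856338716483099907 / 10336194540852100692582782562125521856738400 - 182057140237572687114187148638528464726833117829547 * sqrt(10) / 2182085514179887923989698540893165725311440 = 44029.87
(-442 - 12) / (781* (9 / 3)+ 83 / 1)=-227 / 1213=-0.19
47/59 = 0.80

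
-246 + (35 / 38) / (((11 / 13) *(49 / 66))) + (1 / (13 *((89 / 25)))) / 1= -37625786 / 153881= -244.51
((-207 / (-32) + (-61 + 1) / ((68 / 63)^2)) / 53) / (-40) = 416457 / 19605760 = 0.02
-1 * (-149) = 149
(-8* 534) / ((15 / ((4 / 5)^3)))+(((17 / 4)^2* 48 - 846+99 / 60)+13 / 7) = -2122933 / 17500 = -121.31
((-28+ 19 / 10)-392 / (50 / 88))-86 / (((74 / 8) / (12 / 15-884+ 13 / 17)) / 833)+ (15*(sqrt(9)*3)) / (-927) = 1302111066399 / 190550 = 6833435.14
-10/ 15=-2/ 3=-0.67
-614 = -614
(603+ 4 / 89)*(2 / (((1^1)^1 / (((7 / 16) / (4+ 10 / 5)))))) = 87.94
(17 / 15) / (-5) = -17 / 75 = -0.23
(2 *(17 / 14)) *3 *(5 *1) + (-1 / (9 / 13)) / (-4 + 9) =11384 / 315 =36.14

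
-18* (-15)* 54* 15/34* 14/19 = 1530900/323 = 4739.63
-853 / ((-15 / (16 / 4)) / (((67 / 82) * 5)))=929.28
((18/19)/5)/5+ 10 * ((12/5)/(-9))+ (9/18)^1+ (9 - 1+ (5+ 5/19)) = 31733/2850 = 11.13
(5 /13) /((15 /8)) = 8 /39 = 0.21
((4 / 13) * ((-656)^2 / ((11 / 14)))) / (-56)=-430336 / 143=-3009.34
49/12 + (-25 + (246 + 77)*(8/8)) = 3625/12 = 302.08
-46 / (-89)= 46 / 89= 0.52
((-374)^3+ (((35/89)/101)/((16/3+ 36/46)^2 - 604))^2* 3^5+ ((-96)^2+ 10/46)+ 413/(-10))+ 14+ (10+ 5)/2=-52304427.58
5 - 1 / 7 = 34 / 7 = 4.86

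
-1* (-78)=78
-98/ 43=-2.28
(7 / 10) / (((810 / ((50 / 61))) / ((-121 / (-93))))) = 847 / 919026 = 0.00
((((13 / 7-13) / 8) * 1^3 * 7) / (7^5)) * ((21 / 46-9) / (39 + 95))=15327 / 414393392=0.00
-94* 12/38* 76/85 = -2256/85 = -26.54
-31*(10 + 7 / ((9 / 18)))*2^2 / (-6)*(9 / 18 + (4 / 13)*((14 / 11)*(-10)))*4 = -969184 / 143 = -6777.51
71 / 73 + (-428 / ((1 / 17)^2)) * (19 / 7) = -171560307 / 511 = -335734.46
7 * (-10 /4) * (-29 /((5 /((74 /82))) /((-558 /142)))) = -2095569 /5822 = -359.94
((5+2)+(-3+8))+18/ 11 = 150/ 11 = 13.64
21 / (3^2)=7 / 3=2.33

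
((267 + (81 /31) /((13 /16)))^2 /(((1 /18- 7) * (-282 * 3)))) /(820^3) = 11858556609 /526089362383000000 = 0.00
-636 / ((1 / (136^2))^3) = -4024302012727296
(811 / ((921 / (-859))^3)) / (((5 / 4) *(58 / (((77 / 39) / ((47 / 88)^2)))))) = -613036609815650944 / 9759042643666095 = -62.82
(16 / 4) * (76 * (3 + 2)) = 1520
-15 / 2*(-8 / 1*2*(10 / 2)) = 600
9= 9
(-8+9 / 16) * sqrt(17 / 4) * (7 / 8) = -833 * sqrt(17) / 256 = -13.42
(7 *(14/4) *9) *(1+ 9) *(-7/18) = -1715/2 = -857.50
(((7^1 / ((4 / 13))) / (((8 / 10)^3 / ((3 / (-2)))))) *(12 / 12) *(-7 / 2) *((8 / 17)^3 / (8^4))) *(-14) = -1672125 / 20123648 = -0.08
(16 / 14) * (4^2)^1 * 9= 1152 / 7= 164.57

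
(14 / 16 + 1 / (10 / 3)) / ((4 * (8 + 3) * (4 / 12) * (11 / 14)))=987 / 9680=0.10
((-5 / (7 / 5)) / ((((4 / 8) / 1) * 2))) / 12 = -25 / 84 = -0.30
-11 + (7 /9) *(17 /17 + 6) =-5.56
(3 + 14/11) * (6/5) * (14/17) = 3948/935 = 4.22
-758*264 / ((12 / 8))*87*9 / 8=-13057308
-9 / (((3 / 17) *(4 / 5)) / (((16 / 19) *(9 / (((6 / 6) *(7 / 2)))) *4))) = -552.18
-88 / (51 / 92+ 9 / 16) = -78.79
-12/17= -0.71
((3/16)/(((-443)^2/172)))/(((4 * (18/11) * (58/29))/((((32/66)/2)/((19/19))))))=43/14129928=0.00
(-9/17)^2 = 81/289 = 0.28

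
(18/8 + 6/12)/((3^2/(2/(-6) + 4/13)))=-11/1404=-0.01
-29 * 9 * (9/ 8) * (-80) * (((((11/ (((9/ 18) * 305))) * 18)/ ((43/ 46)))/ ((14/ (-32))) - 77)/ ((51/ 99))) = -1141118609994/ 312137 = -3655826.16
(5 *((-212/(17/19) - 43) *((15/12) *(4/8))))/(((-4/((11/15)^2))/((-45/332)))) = -2879195/180608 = -15.94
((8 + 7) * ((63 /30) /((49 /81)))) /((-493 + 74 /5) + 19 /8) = -14580 /133231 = -0.11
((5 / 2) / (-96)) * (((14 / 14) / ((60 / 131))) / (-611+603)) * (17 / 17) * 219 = 9563 / 6144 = 1.56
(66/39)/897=22/11661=0.00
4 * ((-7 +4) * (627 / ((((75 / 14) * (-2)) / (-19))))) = -333564 / 25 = -13342.56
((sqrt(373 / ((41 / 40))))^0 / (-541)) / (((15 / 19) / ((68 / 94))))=-646 / 381405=-0.00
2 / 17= 0.12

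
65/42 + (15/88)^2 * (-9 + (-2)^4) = 284755/162624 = 1.75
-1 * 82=-82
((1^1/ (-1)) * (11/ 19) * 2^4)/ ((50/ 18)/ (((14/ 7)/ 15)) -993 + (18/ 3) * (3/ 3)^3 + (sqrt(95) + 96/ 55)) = 19166400 * sqrt(95)/ 1924290466039 + 18484482720/ 1924290466039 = 0.01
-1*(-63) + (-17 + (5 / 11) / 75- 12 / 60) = 7558 / 165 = 45.81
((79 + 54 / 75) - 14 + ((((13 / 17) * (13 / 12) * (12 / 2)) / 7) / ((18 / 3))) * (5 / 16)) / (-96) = -37560389 / 54835200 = -0.68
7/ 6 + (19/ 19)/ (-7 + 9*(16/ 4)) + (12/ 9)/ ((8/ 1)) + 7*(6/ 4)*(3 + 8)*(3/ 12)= 21049/ 696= 30.24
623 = 623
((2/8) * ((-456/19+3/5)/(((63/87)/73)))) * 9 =-743067/140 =-5307.62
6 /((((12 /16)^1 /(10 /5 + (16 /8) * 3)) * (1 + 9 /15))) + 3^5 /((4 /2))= 323 /2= 161.50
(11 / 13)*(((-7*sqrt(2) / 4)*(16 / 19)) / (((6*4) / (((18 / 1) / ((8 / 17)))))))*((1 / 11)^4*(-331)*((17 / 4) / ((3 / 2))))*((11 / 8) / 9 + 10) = 489487103*sqrt(2) / 378728064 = 1.83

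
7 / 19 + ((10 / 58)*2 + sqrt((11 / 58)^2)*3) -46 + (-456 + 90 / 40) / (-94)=-8264387 / 207176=-39.89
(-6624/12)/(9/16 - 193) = 2.87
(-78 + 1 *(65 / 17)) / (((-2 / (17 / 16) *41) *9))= 1261 / 11808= 0.11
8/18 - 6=-50/9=-5.56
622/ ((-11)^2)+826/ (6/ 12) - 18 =198336/ 121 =1639.14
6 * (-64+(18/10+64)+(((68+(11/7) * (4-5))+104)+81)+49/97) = 5168556/3395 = 1522.40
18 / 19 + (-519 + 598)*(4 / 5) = 6094 / 95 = 64.15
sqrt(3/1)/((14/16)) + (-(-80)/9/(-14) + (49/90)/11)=-4057/6930 + 8 * sqrt(3)/7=1.39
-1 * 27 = -27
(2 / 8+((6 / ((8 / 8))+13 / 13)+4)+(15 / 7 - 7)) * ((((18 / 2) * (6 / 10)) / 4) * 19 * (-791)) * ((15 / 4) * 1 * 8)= -3891169.12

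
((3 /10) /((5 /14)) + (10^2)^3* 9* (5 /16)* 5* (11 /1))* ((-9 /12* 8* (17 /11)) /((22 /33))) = -591679690713 /275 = -2151562511.68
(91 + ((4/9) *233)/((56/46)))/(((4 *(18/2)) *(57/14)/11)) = 61006/4617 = 13.21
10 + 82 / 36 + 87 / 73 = 17699 / 1314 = 13.47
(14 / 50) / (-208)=-7 / 5200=-0.00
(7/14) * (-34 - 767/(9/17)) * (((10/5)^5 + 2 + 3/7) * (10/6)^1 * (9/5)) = -3216145/42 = -76574.88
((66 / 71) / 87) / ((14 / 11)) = 121 / 14413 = 0.01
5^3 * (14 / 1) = 1750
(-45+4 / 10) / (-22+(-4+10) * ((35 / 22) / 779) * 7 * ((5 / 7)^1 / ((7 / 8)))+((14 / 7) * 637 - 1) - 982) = -1910887 / 11528305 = -0.17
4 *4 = 16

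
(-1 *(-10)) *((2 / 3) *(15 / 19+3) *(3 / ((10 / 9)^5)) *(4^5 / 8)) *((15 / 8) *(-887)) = -22626632016 / 2375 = -9527002.95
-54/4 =-27/2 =-13.50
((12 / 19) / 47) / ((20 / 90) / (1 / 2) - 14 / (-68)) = 3672 / 177707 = 0.02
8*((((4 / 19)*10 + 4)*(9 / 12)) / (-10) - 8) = -6428 / 95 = -67.66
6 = 6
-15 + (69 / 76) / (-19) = -15.05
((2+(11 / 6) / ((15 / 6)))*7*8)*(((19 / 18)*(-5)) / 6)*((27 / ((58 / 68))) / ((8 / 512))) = -23731456 / 87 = -272775.36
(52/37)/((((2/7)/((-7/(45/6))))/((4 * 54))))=-183456/185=-991.65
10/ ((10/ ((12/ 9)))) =4/ 3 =1.33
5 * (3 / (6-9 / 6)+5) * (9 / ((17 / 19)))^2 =48735 / 17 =2866.76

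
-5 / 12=-0.42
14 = 14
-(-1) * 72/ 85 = 72/ 85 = 0.85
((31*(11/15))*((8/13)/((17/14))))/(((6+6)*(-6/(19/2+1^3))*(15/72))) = -133672/16575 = -8.06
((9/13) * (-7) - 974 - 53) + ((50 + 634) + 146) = -201.85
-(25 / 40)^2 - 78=-5017 / 64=-78.39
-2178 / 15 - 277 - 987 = -1409.20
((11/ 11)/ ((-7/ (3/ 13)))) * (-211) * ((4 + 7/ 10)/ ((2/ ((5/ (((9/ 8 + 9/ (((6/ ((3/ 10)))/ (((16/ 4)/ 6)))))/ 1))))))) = 99170/ 1729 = 57.36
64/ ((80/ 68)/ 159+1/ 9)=540.04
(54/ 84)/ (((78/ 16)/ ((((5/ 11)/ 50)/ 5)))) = 6/ 25025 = 0.00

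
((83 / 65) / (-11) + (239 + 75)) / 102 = 74809 / 24310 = 3.08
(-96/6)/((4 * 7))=-4/7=-0.57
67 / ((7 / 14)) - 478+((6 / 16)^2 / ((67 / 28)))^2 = -344.00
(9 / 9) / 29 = 0.03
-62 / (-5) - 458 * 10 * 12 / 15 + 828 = -14118 / 5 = -2823.60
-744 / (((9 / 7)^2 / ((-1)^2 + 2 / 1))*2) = -6076 / 9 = -675.11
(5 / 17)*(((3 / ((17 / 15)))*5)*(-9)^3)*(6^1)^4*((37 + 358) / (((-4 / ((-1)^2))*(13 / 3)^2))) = 944636377500 / 48841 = 19341053.16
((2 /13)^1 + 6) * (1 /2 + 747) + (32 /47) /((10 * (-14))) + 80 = 4680.00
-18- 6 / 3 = -20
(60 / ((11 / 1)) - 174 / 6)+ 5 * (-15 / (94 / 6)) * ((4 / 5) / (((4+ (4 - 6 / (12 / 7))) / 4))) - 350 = -194883 / 517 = -376.95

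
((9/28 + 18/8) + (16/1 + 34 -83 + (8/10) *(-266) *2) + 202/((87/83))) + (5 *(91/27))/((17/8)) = -118980341/465885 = -255.39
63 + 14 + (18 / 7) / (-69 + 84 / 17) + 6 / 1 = 70267 / 847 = 82.96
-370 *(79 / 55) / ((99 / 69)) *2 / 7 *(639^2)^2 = -14945099838249852 / 847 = -17644745971959.68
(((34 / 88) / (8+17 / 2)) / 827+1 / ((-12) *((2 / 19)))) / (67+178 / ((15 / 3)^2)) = -15843375 / 1483393208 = -0.01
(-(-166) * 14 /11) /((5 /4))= 9296 /55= 169.02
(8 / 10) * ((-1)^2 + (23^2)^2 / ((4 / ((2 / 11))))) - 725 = 9451.84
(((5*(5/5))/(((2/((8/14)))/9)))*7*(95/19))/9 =50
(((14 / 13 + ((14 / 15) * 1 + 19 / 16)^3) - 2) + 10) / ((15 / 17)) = 56874706609 / 2695680000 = 21.10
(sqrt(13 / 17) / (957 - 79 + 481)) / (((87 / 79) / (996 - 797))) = 15721 * sqrt(221) / 2009961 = 0.12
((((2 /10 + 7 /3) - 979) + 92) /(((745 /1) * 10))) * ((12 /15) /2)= -13267 /279375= -0.05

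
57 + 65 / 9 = 578 / 9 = 64.22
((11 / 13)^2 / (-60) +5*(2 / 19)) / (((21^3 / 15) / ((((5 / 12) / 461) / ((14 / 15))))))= 2477525 / 3070768899744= 0.00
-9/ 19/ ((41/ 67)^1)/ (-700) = 603/ 545300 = 0.00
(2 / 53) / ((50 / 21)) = 21 / 1325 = 0.02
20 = 20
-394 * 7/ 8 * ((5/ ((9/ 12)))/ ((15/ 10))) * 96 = -441280/ 3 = -147093.33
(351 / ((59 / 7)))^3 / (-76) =-14832537993 / 15608804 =-950.27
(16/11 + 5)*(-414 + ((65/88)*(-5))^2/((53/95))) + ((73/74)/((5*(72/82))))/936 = -552846679255279/219874065840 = -2514.38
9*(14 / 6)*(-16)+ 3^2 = -327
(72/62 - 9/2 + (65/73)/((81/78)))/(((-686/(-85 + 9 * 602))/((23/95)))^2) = -8.79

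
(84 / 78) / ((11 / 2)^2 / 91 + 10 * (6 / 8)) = 392 / 2851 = 0.14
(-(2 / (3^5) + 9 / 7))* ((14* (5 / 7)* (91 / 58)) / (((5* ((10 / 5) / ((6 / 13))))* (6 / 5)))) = -11005 / 14094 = -0.78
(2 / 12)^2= 1 / 36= 0.03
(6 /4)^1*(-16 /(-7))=24 /7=3.43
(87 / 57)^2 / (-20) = -841 / 7220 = -0.12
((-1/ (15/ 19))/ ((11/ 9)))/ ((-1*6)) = 19/ 110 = 0.17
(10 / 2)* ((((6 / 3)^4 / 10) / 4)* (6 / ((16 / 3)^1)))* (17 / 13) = 153 / 52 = 2.94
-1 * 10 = -10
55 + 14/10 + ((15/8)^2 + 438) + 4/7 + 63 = 1257731/2240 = 561.49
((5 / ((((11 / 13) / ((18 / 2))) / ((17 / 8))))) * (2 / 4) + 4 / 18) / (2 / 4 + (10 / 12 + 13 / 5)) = 7615 / 528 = 14.42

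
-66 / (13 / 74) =-4884 / 13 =-375.69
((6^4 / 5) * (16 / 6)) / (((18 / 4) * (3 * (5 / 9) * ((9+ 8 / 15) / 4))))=27648 / 715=38.67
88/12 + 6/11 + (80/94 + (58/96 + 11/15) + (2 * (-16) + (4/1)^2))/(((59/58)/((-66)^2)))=-54113876263/915090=-59135.03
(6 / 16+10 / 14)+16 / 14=125 / 56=2.23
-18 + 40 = 22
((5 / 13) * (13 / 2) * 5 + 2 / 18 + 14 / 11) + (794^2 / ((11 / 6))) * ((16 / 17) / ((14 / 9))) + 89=4904694485 / 23562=208161.21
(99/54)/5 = 11/30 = 0.37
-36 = -36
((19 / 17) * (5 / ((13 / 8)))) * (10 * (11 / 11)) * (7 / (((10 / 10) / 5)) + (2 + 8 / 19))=284400 / 221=1286.88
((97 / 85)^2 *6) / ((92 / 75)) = 84681 / 13294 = 6.37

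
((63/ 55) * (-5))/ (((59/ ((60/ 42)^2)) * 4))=-225/ 4543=-0.05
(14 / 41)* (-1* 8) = -2.73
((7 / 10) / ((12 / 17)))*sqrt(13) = 3.58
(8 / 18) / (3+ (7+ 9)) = 4 / 171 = 0.02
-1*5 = -5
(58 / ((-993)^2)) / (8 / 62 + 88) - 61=-82163518075 / 1346942934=-61.00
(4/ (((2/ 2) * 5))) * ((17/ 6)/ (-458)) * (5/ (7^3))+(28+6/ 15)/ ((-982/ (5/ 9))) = -5601878/ 347099193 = -0.02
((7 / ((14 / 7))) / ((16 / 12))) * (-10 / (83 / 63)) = -6615 / 332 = -19.92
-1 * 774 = -774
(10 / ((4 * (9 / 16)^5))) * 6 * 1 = 266.37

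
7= 7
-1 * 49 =-49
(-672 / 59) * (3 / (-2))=1008 / 59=17.08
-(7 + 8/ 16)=-15/ 2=-7.50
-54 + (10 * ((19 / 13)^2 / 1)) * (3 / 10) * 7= -1545 / 169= -9.14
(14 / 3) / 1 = 14 / 3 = 4.67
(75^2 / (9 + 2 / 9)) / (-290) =-10125 / 4814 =-2.10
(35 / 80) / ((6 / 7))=49 / 96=0.51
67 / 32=2.09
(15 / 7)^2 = 225 / 49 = 4.59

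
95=95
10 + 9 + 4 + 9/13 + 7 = 399/13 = 30.69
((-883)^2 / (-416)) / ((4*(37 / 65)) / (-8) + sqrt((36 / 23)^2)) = -1463.57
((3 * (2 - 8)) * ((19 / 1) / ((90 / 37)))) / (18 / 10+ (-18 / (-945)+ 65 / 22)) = -324786 / 11027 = -29.45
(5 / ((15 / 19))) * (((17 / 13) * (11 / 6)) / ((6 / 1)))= 3553 / 1404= 2.53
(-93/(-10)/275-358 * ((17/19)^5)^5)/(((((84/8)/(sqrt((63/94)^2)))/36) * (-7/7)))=306316434961331693589911505971734625022/6015068533853549786303396064377247875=50.92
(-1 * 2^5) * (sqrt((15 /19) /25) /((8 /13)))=-52 * sqrt(285) /95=-9.24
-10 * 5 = -50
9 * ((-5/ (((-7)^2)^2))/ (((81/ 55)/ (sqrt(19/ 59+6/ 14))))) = -0.01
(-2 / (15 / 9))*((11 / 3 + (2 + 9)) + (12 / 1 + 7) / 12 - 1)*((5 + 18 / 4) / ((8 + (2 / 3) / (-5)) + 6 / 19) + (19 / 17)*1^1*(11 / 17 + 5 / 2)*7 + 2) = -6852877677 / 13478960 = -508.41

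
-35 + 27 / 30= -341 / 10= -34.10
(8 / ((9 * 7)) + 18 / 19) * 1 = 1.07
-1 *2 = -2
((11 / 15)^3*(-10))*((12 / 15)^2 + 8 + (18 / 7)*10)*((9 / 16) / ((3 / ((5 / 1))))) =-222277 / 1750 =-127.02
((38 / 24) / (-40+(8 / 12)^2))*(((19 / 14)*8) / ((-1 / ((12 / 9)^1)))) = 361 / 623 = 0.58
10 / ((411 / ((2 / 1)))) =20 / 411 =0.05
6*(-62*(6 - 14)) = 2976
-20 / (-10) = 2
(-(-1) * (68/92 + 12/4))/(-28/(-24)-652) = -516/89815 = -0.01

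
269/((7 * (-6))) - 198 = -8585/42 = -204.40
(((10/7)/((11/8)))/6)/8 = 5/231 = 0.02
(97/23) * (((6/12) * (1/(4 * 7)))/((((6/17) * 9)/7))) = 0.17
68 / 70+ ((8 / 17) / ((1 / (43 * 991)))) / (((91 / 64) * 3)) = 109111822 / 23205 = 4702.08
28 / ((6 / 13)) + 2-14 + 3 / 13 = 1907 / 39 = 48.90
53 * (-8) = -424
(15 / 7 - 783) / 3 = -1822 / 7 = -260.29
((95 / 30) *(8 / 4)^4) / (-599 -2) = -152 / 1803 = -0.08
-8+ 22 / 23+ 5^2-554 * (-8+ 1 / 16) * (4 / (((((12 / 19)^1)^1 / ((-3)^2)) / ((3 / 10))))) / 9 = 15406263 / 1840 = 8372.97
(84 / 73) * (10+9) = 1596 / 73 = 21.86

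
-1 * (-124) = 124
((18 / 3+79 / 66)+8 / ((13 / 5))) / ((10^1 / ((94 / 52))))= 82861 / 44616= 1.86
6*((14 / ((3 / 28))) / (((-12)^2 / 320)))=1742.22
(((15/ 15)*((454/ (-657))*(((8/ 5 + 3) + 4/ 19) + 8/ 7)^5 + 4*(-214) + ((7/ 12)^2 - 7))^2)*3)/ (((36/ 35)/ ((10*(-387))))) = -410492831748.01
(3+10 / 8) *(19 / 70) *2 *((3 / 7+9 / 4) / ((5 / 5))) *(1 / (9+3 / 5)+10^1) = 783275 / 12544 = 62.44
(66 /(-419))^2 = 4356 /175561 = 0.02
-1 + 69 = 68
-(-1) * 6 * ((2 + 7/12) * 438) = 6789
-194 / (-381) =194 / 381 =0.51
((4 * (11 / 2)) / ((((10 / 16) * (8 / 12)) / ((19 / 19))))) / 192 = 11 / 40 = 0.28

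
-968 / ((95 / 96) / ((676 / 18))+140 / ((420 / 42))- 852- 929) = 0.55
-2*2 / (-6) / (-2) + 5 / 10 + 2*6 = 73 / 6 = 12.17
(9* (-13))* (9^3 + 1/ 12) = -341211/ 4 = -85302.75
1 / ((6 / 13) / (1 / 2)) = 13 / 12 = 1.08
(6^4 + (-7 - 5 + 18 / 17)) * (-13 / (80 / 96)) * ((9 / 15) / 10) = -2555982 / 2125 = -1202.82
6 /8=3 /4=0.75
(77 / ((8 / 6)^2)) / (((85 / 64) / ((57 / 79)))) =158004 / 6715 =23.53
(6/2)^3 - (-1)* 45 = 72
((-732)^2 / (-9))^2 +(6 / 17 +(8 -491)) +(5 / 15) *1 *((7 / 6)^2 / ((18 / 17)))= 3544534813.78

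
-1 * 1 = -1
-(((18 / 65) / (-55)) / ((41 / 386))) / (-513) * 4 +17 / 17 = 8351687 / 8354775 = 1.00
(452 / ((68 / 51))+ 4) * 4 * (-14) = -19208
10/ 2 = 5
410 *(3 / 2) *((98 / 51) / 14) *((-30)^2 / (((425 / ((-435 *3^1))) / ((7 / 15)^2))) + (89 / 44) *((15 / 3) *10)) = -42264.88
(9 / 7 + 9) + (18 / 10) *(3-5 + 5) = 549 / 35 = 15.69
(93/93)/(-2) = -1/2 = -0.50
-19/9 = -2.11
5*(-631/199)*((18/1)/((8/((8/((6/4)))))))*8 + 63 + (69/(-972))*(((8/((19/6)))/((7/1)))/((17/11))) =-17724770509/12148353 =-1459.03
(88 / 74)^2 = 1936 / 1369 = 1.41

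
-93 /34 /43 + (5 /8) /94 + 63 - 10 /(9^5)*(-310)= 2044831570807 /32459943888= 63.00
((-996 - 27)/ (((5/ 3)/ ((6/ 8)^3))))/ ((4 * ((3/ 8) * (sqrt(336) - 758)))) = 27621 * sqrt(21)/ 22969120+10468359/ 45938240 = 0.23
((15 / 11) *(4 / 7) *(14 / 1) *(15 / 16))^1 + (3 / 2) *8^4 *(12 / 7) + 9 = 1624977 / 154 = 10551.80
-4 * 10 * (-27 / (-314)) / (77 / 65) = -2.90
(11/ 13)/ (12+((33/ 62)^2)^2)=162539696/ 2320525389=0.07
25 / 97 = 0.26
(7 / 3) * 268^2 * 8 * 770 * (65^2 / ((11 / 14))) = 16653687232000 / 3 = 5551229077333.33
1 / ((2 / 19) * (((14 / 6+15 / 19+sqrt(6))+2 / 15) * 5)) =251256 / 186917 - 308655 * sqrt(6) / 747668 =0.33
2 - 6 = -4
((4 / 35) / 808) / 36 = 1 / 254520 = 0.00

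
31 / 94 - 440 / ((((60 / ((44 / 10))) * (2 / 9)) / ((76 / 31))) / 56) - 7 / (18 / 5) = -1307114953 / 65565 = -19936.17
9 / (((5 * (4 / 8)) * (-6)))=-3 / 5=-0.60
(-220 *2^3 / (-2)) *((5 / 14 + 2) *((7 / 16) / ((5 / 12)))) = 2178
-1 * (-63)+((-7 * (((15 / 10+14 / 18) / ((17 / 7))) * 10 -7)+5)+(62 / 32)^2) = 2158169 / 39168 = 55.10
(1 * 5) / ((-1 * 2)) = -2.50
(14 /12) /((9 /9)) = 7 /6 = 1.17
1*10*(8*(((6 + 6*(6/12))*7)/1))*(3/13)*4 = 60480/13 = 4652.31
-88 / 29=-3.03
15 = 15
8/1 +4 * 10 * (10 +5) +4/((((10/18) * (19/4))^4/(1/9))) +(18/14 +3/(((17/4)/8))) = 5960401218649/9692624375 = 614.94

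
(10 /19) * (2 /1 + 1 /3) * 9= 210 /19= 11.05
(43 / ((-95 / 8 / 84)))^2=92518.43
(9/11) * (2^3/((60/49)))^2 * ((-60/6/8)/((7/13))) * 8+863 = 11793/55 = 214.42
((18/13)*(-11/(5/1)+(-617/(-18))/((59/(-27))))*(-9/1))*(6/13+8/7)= 124799778/348985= 357.61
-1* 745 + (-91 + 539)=-297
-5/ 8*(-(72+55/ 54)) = 19715/ 432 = 45.64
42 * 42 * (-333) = -587412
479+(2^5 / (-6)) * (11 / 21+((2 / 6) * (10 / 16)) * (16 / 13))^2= 11819141 / 24843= 475.75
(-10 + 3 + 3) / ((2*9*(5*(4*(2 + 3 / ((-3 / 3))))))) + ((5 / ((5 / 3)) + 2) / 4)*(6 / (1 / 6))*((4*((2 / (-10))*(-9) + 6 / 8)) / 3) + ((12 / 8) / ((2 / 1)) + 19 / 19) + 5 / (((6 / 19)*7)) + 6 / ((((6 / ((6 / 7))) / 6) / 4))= 31967 / 180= 177.59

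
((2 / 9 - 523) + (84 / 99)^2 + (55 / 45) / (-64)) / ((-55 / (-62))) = -225597385 / 383328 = -588.52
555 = 555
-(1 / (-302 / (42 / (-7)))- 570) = 86067 / 151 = 569.98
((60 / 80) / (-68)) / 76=-3 / 20672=-0.00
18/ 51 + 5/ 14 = 169/ 238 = 0.71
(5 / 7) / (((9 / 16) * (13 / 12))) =320 / 273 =1.17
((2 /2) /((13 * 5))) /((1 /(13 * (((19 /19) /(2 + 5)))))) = 1 /35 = 0.03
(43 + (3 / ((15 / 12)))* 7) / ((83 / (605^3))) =13242418475 / 83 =159547210.54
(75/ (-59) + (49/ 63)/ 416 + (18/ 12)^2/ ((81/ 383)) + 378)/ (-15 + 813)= 85568389/ 176275008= 0.49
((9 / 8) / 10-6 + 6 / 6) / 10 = -391 / 800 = -0.49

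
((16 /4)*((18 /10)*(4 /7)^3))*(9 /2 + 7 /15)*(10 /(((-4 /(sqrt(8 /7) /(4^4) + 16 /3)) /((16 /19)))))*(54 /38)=-106.55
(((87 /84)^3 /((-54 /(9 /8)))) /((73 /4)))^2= 594823321 /369791053922304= 0.00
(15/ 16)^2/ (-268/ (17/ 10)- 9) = -3825/ 725248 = -0.01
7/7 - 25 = -24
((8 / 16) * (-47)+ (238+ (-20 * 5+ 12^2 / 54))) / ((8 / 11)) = 7733 / 48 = 161.10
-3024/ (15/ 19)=-19152/ 5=-3830.40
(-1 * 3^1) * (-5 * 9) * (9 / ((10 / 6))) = 729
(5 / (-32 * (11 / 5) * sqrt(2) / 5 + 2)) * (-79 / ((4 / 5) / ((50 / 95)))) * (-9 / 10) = -9776250 * sqrt(2) / 1165213- 11109375 / 9321704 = -13.06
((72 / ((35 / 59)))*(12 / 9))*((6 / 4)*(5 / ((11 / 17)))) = 144432 / 77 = 1875.74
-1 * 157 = -157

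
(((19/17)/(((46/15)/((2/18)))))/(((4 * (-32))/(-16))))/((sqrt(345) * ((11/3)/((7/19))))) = 7 * sqrt(345)/4748304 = 0.00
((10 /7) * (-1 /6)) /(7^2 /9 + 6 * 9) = -3 /749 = -0.00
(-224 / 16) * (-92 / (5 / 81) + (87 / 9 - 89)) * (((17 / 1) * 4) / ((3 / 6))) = 44831584 / 15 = 2988772.27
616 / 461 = 1.34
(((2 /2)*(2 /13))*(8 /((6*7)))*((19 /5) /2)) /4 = 19 /1365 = 0.01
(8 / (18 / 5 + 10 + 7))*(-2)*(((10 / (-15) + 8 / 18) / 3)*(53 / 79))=8480 / 219699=0.04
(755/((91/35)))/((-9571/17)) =-0.52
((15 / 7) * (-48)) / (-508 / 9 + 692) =-162 / 1001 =-0.16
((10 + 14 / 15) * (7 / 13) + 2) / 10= 769 / 975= 0.79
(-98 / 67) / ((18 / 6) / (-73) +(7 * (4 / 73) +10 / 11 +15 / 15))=-39347 / 60568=-0.65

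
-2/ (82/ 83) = -83/ 41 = -2.02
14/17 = 0.82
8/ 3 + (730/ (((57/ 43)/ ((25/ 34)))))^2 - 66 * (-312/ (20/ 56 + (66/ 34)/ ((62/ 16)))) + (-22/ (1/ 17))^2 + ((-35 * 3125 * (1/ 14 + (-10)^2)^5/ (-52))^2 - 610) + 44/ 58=94318289945474703765712570470533999343295455717083/ 211673005957252741644288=445584875213243938841454400.00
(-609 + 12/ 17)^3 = -1105828081821/ 4913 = -225082043.93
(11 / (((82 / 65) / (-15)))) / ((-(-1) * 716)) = -10725 / 58712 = -0.18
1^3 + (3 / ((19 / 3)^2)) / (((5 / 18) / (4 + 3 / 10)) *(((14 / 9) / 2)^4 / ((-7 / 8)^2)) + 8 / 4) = 1930093543 / 1861537654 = 1.04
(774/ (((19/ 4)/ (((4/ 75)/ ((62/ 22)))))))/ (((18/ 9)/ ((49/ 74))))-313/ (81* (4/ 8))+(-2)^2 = -119481062/ 44130825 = -2.71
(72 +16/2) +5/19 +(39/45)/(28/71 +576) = 72011849/897180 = 80.26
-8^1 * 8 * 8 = -512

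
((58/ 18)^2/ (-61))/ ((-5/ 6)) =1682/ 8235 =0.20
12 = 12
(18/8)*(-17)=-153/4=-38.25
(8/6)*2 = 8/3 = 2.67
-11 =-11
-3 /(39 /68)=-68 /13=-5.23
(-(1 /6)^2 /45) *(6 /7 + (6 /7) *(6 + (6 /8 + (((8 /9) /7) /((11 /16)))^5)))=-990991453448191 /241667341302279816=-0.00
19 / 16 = 1.19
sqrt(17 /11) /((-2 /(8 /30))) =-0.17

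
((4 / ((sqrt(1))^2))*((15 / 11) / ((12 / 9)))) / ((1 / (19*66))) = 5130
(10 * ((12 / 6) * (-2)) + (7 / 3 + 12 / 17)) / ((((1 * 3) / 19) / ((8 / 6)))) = -143260 / 459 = -312.11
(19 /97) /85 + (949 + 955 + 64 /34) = 15714019 /8245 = 1905.88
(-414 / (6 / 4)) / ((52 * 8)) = -69 / 104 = -0.66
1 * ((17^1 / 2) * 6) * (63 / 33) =1071 / 11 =97.36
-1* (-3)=3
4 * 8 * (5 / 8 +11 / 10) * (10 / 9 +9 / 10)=8326 / 75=111.01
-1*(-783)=783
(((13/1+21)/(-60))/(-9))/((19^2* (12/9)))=17/129960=0.00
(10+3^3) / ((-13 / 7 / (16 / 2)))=-2072 / 13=-159.38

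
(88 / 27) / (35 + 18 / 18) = 22 / 243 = 0.09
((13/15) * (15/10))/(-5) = -13/50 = -0.26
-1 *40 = -40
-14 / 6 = -7 / 3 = -2.33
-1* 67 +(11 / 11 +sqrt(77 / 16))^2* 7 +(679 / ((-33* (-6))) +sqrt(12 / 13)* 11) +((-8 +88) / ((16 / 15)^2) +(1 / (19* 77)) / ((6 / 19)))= 22* sqrt(39) / 13 +7* sqrt(77) / 2 +32870 / 693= 88.71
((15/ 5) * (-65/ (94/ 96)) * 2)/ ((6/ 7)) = -21840/ 47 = -464.68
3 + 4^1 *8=35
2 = 2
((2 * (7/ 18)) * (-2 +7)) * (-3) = -35/ 3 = -11.67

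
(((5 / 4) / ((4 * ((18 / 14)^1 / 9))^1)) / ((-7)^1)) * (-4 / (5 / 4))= 1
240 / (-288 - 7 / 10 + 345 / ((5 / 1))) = -2400 / 2197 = -1.09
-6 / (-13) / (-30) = -1 / 65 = -0.02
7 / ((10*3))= 7 / 30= 0.23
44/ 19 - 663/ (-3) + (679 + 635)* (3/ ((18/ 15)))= 66658/ 19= 3508.32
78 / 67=1.16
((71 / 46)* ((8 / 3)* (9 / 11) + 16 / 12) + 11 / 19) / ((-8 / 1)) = -86591 / 115368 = -0.75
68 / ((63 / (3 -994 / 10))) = -32776 / 315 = -104.05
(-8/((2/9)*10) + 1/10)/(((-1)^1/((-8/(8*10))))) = -7/20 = -0.35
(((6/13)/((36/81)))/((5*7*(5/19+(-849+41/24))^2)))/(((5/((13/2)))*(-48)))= -29241/26107410004375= -0.00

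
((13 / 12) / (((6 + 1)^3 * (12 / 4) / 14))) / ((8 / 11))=143 / 7056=0.02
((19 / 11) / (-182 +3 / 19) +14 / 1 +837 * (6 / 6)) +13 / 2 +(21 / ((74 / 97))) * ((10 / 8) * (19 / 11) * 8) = 340797201 / 255670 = 1332.96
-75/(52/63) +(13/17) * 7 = -75593/884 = -85.51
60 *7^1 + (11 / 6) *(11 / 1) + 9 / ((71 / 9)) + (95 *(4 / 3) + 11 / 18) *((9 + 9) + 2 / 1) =3817211 / 1278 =2986.86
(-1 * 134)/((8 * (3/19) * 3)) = -1273/36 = -35.36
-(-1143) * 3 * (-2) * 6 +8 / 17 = -699508 / 17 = -41147.53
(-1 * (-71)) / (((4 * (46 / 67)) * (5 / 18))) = 42813 / 460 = 93.07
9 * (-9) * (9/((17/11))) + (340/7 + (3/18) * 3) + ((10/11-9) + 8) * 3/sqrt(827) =-100587/238-3 * sqrt(827)/9097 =-422.64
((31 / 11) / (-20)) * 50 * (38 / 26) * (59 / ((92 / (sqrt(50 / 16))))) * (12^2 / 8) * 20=-4202.53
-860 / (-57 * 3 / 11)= 9460 / 171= 55.32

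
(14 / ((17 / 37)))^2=928.46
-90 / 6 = -15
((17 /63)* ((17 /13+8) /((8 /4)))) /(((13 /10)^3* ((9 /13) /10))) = 8.26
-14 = -14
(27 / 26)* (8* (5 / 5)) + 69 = 1005 / 13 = 77.31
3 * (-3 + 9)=18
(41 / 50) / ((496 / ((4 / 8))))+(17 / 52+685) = 441899333 / 644800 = 685.33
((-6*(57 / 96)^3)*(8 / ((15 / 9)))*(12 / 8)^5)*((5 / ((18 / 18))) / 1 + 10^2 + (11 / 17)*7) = -13965589323 / 2785280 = -5014.07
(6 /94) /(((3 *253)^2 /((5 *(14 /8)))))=0.00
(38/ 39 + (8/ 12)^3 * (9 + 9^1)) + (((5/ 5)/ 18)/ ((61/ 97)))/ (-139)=12513743/ 1984086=6.31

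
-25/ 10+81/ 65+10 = 8.75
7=7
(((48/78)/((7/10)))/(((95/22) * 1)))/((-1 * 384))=-11/20748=-0.00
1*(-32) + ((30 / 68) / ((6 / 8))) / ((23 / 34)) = -716 / 23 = -31.13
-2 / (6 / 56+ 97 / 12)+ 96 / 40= 927 / 430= 2.16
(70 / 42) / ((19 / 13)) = 65 / 57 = 1.14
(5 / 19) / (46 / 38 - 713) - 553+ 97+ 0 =-6166949 / 13524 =-456.00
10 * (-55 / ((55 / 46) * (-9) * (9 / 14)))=6440 / 81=79.51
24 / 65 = 0.37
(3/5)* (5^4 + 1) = 1878/5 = 375.60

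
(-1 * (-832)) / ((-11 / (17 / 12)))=-3536 / 33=-107.15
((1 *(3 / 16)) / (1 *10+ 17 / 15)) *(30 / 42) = 225 / 18704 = 0.01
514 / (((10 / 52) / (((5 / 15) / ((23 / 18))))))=80184 / 115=697.25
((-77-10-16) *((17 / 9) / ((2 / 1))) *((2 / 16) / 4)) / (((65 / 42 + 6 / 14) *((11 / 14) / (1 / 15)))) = -85799 / 657360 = -0.13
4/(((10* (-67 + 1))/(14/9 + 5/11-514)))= 50687/16335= 3.10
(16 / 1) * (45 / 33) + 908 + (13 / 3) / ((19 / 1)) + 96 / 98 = 28603907 / 30723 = 931.03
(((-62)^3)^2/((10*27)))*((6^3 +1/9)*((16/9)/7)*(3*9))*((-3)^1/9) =-176762333137408/1701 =-103916715542.27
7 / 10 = 0.70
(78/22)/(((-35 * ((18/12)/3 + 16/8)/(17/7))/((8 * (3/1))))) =-31824/13475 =-2.36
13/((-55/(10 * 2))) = -52/11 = -4.73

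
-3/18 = -1/6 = -0.17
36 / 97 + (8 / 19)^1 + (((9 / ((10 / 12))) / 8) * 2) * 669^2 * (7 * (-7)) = -1091283048529 / 18430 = -59212319.51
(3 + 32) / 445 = 7 / 89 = 0.08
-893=-893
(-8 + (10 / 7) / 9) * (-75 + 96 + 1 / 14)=-72865 / 441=-165.23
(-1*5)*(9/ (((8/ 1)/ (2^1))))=-45/ 4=-11.25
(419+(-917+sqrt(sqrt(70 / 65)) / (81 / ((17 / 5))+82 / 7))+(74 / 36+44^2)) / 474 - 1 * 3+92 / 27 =119 * 13^(3 / 4) * 14^(1 / 4) / 26059098+9799 / 2844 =3.45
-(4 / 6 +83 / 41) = -331 / 123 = -2.69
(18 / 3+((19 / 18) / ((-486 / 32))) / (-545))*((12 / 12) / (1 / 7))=50061494 / 1191915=42.00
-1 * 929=-929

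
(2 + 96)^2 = 9604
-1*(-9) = 9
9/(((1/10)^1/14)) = 1260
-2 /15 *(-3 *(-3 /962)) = -3 /2405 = -0.00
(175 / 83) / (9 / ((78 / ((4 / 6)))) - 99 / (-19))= 0.40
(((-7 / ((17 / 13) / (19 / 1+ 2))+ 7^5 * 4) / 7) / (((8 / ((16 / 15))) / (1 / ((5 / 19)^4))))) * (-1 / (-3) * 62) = 526793450596 / 95625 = 5508951.12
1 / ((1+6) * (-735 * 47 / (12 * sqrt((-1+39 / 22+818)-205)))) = -2 * sqrt(297066) / 886655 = -0.00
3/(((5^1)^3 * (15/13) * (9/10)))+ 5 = 5.02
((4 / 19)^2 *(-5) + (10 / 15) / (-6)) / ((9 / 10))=-10810 / 29241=-0.37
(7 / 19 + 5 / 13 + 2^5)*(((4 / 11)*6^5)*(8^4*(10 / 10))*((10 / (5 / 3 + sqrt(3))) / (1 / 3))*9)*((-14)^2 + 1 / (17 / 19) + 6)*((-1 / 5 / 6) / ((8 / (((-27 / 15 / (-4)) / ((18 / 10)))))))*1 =7507149863731200 / 46189 - 4504289918238720*sqrt(3) / 46189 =-6376174558.41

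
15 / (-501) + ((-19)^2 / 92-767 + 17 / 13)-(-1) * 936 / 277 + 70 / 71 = -2975296123563 / 3928129244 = -757.43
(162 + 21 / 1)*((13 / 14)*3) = 7137 / 14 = 509.79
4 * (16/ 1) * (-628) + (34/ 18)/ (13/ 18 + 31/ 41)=-43848078/ 1091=-40190.72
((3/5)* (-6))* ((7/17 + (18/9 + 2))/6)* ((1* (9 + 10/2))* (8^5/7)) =-2949120/17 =-173477.65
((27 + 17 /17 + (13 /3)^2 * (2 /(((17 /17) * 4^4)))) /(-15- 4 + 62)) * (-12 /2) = -32425 /8256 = -3.93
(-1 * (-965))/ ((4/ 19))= 18335/ 4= 4583.75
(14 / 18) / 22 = 7 / 198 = 0.04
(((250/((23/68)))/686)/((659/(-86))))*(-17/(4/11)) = 34174250/5198851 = 6.57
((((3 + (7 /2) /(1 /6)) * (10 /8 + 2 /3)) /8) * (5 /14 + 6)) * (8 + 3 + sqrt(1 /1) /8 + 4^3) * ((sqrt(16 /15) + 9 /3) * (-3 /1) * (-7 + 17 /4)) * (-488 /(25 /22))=-81724077963 /2800 - 9080453107 * sqrt(15) /3500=-39235297.46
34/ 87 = 0.39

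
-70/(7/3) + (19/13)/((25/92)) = -8002/325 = -24.62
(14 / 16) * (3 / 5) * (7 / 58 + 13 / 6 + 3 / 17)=6377 / 4930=1.29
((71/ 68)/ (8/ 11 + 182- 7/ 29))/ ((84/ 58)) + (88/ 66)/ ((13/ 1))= 230213777/ 2161332264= 0.11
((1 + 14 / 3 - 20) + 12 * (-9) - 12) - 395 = -1588 / 3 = -529.33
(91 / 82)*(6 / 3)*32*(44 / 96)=32.55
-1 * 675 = -675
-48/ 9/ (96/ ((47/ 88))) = -47/ 1584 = -0.03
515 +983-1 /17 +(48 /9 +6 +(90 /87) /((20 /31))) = 4469177 /2958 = 1510.88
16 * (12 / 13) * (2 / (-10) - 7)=-6912 / 65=-106.34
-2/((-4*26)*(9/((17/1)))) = 17/468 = 0.04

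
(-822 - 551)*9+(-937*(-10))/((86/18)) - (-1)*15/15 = -446978/43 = -10394.84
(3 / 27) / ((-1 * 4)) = -1 / 36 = -0.03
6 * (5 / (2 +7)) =10 / 3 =3.33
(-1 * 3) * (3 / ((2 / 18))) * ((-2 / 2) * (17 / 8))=172.12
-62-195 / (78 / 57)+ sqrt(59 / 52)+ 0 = -409 / 2+ sqrt(767) / 26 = -203.43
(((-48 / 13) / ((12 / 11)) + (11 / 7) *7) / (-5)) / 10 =-99 / 650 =-0.15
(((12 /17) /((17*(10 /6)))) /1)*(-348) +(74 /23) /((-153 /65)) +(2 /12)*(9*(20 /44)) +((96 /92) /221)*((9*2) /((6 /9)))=-789380491 /85546890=-9.23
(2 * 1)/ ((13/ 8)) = 16/ 13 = 1.23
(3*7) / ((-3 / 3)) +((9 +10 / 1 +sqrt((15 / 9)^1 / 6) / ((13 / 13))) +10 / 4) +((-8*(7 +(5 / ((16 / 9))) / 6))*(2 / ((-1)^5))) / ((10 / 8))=sqrt(10) / 6 +961 / 10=96.63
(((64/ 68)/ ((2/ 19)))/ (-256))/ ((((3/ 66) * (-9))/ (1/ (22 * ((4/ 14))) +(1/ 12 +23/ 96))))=9671/ 235008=0.04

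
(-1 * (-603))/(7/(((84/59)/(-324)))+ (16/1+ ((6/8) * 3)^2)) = -9648/25151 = -0.38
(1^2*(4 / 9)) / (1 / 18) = 8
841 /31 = 27.13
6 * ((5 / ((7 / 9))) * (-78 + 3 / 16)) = -168075 / 56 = -3001.34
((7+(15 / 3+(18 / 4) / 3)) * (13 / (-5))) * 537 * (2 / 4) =-188487 / 20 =-9424.35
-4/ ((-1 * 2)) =2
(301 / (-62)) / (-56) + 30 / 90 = 625 / 1488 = 0.42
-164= -164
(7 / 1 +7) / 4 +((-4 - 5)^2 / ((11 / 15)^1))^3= 3587236067 / 2662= 1347571.78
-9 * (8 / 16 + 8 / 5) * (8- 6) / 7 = -27 / 5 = -5.40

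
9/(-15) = -3/5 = -0.60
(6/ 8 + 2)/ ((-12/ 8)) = -11/ 6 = -1.83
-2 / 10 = -0.20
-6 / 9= -2 / 3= -0.67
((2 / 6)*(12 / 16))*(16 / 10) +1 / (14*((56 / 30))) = 859 / 1960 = 0.44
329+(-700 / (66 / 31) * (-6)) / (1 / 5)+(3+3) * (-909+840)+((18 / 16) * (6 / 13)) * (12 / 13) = 18179376 / 1859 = 9779.12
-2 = -2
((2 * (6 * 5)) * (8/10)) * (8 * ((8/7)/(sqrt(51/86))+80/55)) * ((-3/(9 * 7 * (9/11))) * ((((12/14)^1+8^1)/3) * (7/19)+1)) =-11264 * sqrt(4386)/10773 - 34816/513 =-137.11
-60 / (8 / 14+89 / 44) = -18480 / 799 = -23.13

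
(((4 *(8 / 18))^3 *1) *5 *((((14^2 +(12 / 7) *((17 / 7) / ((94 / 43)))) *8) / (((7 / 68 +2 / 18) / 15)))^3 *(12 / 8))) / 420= 26338381129872898163315048448000 / 192217861336616899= 137023588477807.70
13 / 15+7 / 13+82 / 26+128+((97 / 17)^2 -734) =-32059454 / 56355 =-568.88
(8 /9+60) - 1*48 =116 /9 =12.89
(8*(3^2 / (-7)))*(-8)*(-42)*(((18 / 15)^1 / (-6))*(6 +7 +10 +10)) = 114048 / 5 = 22809.60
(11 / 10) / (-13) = -11 / 130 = -0.08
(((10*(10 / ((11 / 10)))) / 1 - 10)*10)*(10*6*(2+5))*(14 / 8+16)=66349500 / 11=6031772.73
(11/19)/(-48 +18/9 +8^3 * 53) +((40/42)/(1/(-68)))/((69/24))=-266668547/11838330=-22.53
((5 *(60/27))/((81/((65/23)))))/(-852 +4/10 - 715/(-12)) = -130000/265594869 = -0.00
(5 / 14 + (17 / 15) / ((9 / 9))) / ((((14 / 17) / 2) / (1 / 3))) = 5321 / 4410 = 1.21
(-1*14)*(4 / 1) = -56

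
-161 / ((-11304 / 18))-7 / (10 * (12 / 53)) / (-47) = 285257 / 885480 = 0.32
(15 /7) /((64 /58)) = 435 /224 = 1.94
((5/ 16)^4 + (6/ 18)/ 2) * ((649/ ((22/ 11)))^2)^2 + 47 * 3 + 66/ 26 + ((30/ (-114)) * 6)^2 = 28843294727080524527/ 14762901504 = 1953768689.66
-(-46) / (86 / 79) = 1817 / 43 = 42.26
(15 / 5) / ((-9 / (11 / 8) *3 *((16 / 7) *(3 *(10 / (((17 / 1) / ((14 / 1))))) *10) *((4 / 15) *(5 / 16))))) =-187 / 57600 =-0.00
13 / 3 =4.33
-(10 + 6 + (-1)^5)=-15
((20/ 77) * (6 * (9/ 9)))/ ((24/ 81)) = 405/ 77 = 5.26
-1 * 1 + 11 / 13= -2 / 13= -0.15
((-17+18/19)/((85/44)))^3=-19335149504/33698267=-573.77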